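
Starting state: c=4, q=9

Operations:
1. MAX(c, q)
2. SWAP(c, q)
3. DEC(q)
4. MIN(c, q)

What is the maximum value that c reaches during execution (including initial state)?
9

Values of c at each step:
Initial: c = 4
After step 1: c = 9 ← maximum
After step 2: c = 9
After step 3: c = 9
After step 4: c = 8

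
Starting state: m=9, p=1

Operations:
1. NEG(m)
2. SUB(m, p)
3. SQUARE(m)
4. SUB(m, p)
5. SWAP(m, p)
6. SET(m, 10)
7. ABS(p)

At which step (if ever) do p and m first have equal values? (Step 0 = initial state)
Never

p and m never become equal during execution.

Comparing values at each step:
Initial: p=1, m=9
After step 1: p=1, m=-9
After step 2: p=1, m=-10
After step 3: p=1, m=100
After step 4: p=1, m=99
After step 5: p=99, m=1
After step 6: p=99, m=10
After step 7: p=99, m=10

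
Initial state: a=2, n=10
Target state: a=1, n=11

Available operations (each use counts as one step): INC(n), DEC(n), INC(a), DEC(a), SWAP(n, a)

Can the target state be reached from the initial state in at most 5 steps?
Yes

Path (2 steps): INC(n) → DEC(a)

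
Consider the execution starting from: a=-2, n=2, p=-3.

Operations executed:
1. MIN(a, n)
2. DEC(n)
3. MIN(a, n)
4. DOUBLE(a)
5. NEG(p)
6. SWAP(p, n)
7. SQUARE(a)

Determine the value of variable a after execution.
a = 16

Tracing execution:
Step 1: MIN(a, n) → a = -2
Step 2: DEC(n) → a = -2
Step 3: MIN(a, n) → a = -2
Step 4: DOUBLE(a) → a = -4
Step 5: NEG(p) → a = -4
Step 6: SWAP(p, n) → a = -4
Step 7: SQUARE(a) → a = 16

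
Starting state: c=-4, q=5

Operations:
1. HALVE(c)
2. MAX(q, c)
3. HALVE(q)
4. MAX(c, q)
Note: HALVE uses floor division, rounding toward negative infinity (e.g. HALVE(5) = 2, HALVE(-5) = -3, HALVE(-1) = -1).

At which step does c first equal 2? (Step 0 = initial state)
Step 4

Tracing c:
Initial: c = -4
After step 1: c = -2
After step 2: c = -2
After step 3: c = -2
After step 4: c = 2 ← first occurrence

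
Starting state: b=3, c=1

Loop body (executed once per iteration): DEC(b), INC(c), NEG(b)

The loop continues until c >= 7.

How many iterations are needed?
6

Tracing iterations:
Initial: b=3, c=1
After iteration 1: b=-2, c=2
After iteration 2: b=3, c=3
After iteration 3: b=-2, c=4
After iteration 4: b=3, c=5
After iteration 5: b=-2, c=6
After iteration 6: b=3, c=7
c >= 7 now holds, so the loop exits after 6 iterations.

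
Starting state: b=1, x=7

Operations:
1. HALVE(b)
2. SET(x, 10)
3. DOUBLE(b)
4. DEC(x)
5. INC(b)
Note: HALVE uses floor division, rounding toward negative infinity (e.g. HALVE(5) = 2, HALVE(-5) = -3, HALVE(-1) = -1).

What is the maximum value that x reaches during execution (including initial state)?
10

Values of x at each step:
Initial: x = 7
After step 1: x = 7
After step 2: x = 10 ← maximum
After step 3: x = 10
After step 4: x = 9
After step 5: x = 9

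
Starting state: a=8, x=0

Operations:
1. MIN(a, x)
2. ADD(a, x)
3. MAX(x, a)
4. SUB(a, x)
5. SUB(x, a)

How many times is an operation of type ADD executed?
1

Counting ADD operations:
Step 2: ADD(a, x) ← ADD
Total: 1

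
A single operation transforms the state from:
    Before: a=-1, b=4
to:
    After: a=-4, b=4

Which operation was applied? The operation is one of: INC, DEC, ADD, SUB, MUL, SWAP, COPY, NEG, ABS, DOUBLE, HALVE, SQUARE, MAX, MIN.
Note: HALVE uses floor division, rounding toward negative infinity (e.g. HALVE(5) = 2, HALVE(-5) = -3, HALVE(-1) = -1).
MUL(a, b)

Analyzing the change:
Before: a=-1, b=4
After: a=-4, b=4
Variable a changed from -1 to -4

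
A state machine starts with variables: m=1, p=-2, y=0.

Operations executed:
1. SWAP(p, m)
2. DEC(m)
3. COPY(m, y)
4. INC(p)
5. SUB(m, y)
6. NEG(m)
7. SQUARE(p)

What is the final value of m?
m = 0

Tracing execution:
Step 1: SWAP(p, m) → m = -2
Step 2: DEC(m) → m = -3
Step 3: COPY(m, y) → m = 0
Step 4: INC(p) → m = 0
Step 5: SUB(m, y) → m = 0
Step 6: NEG(m) → m = 0
Step 7: SQUARE(p) → m = 0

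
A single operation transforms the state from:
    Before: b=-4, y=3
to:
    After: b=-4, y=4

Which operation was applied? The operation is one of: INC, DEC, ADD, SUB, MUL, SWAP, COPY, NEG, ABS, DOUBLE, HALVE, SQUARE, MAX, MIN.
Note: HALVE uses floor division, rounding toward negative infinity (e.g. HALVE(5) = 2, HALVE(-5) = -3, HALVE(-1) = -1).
INC(y)

Analyzing the change:
Before: b=-4, y=3
After: b=-4, y=4
Variable y changed from 3 to 4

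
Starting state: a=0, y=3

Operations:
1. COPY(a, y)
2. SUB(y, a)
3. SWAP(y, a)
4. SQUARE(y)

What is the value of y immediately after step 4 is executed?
y = 9

Tracing y through execution:
Initial: y = 3
After step 1 (COPY(a, y)): y = 3
After step 2 (SUB(y, a)): y = 0
After step 3 (SWAP(y, a)): y = 3
After step 4 (SQUARE(y)): y = 9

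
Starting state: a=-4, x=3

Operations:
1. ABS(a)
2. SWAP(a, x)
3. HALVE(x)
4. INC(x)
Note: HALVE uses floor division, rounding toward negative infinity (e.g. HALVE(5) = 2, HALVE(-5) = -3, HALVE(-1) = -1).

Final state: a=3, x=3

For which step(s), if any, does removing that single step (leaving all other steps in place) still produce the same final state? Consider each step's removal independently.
None - removing any single step changes the final result

Testing removal of each single step:
Without step 1: final = a=3, x=-1 (different)
Without step 2: final = a=4, x=2 (different)
Without step 3: final = a=3, x=5 (different)
Without step 4: final = a=3, x=2 (different)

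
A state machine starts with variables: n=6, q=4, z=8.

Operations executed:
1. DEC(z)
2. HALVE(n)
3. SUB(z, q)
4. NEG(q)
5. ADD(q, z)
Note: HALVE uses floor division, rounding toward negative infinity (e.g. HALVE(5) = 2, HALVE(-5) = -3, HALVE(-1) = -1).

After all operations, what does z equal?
z = 3

Tracing execution:
Step 1: DEC(z) → z = 7
Step 2: HALVE(n) → z = 7
Step 3: SUB(z, q) → z = 3
Step 4: NEG(q) → z = 3
Step 5: ADD(q, z) → z = 3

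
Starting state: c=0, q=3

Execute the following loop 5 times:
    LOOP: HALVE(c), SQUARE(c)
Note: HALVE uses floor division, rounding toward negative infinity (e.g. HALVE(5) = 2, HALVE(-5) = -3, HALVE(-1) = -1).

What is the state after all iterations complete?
c=0, q=3

Iteration trace:
Start: c=0, q=3
After iteration 1: c=0, q=3
After iteration 2: c=0, q=3
After iteration 3: c=0, q=3
After iteration 4: c=0, q=3
After iteration 5: c=0, q=3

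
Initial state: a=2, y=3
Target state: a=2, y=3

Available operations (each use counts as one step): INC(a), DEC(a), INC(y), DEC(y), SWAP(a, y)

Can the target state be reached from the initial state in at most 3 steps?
Yes

Path (0 steps): 0 steps (already at target)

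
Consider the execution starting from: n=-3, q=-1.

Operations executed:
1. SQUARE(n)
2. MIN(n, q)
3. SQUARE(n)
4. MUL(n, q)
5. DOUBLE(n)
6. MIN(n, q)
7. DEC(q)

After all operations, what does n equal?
n = -2

Tracing execution:
Step 1: SQUARE(n) → n = 9
Step 2: MIN(n, q) → n = -1
Step 3: SQUARE(n) → n = 1
Step 4: MUL(n, q) → n = -1
Step 5: DOUBLE(n) → n = -2
Step 6: MIN(n, q) → n = -2
Step 7: DEC(q) → n = -2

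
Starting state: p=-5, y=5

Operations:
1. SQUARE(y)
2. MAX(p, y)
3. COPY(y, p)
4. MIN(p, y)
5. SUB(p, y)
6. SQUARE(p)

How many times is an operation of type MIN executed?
1

Counting MIN operations:
Step 4: MIN(p, y) ← MIN
Total: 1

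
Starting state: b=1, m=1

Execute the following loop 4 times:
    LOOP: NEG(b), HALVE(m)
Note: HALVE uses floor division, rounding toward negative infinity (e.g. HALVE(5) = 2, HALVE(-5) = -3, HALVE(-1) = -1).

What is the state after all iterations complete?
b=1, m=0

Iteration trace:
Start: b=1, m=1
After iteration 1: b=-1, m=0
After iteration 2: b=1, m=0
After iteration 3: b=-1, m=0
After iteration 4: b=1, m=0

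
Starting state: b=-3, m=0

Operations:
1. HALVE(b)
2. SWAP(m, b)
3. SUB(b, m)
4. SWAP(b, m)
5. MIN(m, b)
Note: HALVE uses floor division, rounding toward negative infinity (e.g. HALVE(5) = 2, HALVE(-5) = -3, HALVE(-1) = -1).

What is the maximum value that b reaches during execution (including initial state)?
2

Values of b at each step:
Initial: b = -3
After step 1: b = -2
After step 2: b = 0
After step 3: b = 2 ← maximum
After step 4: b = -2
After step 5: b = -2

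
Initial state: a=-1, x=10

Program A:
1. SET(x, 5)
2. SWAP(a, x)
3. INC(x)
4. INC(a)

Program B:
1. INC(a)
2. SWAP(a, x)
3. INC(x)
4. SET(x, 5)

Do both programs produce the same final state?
No

Program A final state: a=6, x=0
Program B final state: a=10, x=5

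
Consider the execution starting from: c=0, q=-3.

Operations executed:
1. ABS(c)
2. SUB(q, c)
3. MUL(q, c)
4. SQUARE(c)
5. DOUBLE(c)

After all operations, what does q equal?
q = 0

Tracing execution:
Step 1: ABS(c) → q = -3
Step 2: SUB(q, c) → q = -3
Step 3: MUL(q, c) → q = 0
Step 4: SQUARE(c) → q = 0
Step 5: DOUBLE(c) → q = 0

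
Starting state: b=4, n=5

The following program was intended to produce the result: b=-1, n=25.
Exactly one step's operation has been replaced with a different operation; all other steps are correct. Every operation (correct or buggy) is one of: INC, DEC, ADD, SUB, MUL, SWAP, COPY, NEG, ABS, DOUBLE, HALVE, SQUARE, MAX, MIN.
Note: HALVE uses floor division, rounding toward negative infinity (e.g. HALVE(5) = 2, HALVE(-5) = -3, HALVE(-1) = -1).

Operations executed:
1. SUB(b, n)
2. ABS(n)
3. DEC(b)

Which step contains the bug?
Step 3

Trace with buggy code:
Initial: b=4, n=5
After step 1: b=-1, n=5
After step 2: b=-1, n=5
After step 3: b=-2, n=5
Actual final b=-2, n=5 ≠ expected b=-1, n=25.
Step 3 is the only position where a single-operation replacement can produce the expected result.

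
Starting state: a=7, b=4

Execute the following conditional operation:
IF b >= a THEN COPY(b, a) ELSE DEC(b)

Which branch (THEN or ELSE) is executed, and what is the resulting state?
Branch: ELSE, Final state: a=7, b=3

Evaluating condition: b >= a
b = 4, a = 7
Condition is False, so ELSE branch executes
After DEC(b): a=7, b=3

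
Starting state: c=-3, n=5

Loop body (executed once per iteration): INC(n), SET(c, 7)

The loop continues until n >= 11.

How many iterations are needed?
6

Tracing iterations:
Initial: c=-3, n=5
After iteration 1: c=7, n=6
After iteration 2: c=7, n=7
After iteration 3: c=7, n=8
After iteration 4: c=7, n=9
After iteration 5: c=7, n=10
After iteration 6: c=7, n=11
n >= 11 now holds, so the loop exits after 6 iterations.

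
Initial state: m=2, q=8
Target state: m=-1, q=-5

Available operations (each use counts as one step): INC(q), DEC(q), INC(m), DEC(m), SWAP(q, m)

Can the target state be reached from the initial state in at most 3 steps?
No

The target state cannot be reached within 3 steps.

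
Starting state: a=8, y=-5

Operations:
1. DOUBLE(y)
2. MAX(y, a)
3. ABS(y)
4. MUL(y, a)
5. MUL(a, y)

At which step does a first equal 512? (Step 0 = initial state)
Step 5

Tracing a:
Initial: a = 8
After step 1: a = 8
After step 2: a = 8
After step 3: a = 8
After step 4: a = 8
After step 5: a = 512 ← first occurrence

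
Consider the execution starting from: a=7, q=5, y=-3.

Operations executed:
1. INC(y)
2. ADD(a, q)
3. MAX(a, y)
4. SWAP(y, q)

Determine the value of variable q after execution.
q = -2

Tracing execution:
Step 1: INC(y) → q = 5
Step 2: ADD(a, q) → q = 5
Step 3: MAX(a, y) → q = 5
Step 4: SWAP(y, q) → q = -2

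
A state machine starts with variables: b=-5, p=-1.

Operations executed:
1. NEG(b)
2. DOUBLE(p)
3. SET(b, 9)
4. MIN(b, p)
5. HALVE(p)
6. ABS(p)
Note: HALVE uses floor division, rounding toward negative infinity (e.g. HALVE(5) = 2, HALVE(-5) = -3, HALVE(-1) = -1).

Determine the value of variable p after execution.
p = 1

Tracing execution:
Step 1: NEG(b) → p = -1
Step 2: DOUBLE(p) → p = -2
Step 3: SET(b, 9) → p = -2
Step 4: MIN(b, p) → p = -2
Step 5: HALVE(p) → p = -1
Step 6: ABS(p) → p = 1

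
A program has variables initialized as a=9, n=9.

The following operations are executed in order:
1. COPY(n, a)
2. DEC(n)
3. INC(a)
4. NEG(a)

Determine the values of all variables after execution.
{a: -10, n: 8}

Step-by-step execution:
Initial: a=9, n=9
After step 1 (COPY(n, a)): a=9, n=9
After step 2 (DEC(n)): a=9, n=8
After step 3 (INC(a)): a=10, n=8
After step 4 (NEG(a)): a=-10, n=8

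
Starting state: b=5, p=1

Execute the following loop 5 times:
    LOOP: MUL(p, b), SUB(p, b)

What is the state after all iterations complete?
b=5, p=-780

Iteration trace:
Start: b=5, p=1
After iteration 1: b=5, p=0
After iteration 2: b=5, p=-5
After iteration 3: b=5, p=-30
After iteration 4: b=5, p=-155
After iteration 5: b=5, p=-780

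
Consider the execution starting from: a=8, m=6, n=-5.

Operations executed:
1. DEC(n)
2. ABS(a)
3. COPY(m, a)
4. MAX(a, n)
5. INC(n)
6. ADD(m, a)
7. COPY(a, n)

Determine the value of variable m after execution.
m = 16

Tracing execution:
Step 1: DEC(n) → m = 6
Step 2: ABS(a) → m = 6
Step 3: COPY(m, a) → m = 8
Step 4: MAX(a, n) → m = 8
Step 5: INC(n) → m = 8
Step 6: ADD(m, a) → m = 16
Step 7: COPY(a, n) → m = 16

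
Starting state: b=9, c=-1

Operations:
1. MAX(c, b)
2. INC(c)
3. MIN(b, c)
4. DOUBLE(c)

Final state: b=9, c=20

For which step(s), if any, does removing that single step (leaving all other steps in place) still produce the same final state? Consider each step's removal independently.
Step(s) 3

Testing removal of each single step:
Without step 1: final = b=0, c=0 (different)
Without step 2: final = b=9, c=18 (different)
Without step 3: final = b=9, c=20 (same)
Without step 4: final = b=9, c=10 (different)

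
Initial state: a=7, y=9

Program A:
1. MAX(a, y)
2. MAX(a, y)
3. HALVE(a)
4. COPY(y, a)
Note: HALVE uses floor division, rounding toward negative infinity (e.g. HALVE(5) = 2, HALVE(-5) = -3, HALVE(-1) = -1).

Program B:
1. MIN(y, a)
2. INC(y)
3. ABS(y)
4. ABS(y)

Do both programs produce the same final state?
No

Program A final state: a=4, y=4
Program B final state: a=7, y=8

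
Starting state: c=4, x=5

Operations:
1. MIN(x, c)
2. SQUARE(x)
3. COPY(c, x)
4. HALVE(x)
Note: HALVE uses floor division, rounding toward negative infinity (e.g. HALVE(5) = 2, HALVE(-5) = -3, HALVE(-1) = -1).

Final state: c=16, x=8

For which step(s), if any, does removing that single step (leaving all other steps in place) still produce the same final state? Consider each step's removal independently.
None - removing any single step changes the final result

Testing removal of each single step:
Without step 1: final = c=25, x=12 (different)
Without step 2: final = c=4, x=2 (different)
Without step 3: final = c=4, x=8 (different)
Without step 4: final = c=16, x=16 (different)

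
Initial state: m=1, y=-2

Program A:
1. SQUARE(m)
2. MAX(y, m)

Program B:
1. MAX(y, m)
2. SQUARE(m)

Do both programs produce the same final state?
Yes

Program A final state: m=1, y=1
Program B final state: m=1, y=1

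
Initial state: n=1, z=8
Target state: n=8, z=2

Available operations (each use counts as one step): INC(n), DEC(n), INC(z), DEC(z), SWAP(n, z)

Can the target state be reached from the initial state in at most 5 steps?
Yes

Path (2 steps): INC(n) → SWAP(n, z)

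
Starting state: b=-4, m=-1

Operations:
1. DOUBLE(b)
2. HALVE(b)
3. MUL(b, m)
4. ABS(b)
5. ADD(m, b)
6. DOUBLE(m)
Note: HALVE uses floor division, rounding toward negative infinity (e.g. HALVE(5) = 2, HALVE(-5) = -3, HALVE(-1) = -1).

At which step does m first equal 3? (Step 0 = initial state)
Step 5

Tracing m:
Initial: m = -1
After step 1: m = -1
After step 2: m = -1
After step 3: m = -1
After step 4: m = -1
After step 5: m = 3 ← first occurrence
After step 6: m = 6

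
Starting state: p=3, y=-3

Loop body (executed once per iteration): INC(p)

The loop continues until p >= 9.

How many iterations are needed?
6

Tracing iterations:
Initial: p=3, y=-3
After iteration 1: p=4, y=-3
After iteration 2: p=5, y=-3
After iteration 3: p=6, y=-3
After iteration 4: p=7, y=-3
After iteration 5: p=8, y=-3
After iteration 6: p=9, y=-3
p >= 9 now holds, so the loop exits after 6 iterations.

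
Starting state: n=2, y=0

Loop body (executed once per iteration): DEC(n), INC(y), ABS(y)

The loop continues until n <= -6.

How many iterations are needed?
8

Tracing iterations:
Initial: n=2, y=0
After iteration 1: n=1, y=1
After iteration 2: n=0, y=2
After iteration 3: n=-1, y=3
After iteration 4: n=-2, y=4
After iteration 5: n=-3, y=5
After iteration 6: n=-4, y=6
After iteration 7: n=-5, y=7
After iteration 8: n=-6, y=8
n <= -6 now holds, so the loop exits after 8 iterations.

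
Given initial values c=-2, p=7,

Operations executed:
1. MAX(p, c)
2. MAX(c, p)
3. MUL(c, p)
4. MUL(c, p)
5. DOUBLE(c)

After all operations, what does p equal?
p = 7

Tracing execution:
Step 1: MAX(p, c) → p = 7
Step 2: MAX(c, p) → p = 7
Step 3: MUL(c, p) → p = 7
Step 4: MUL(c, p) → p = 7
Step 5: DOUBLE(c) → p = 7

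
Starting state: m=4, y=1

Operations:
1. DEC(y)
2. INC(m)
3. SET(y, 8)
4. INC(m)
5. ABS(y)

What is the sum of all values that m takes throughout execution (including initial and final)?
30

Values of m at each step:
Initial: m = 4
After step 1: m = 4
After step 2: m = 5
After step 3: m = 5
After step 4: m = 6
After step 5: m = 6
Sum = 4 + 4 + 5 + 5 + 6 + 6 = 30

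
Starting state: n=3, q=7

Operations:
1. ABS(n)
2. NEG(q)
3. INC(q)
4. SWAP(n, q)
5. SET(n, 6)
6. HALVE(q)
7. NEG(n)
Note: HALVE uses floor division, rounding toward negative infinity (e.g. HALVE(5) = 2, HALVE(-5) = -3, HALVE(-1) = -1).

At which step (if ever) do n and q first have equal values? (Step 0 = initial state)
Never

n and q never become equal during execution.

Comparing values at each step:
Initial: n=3, q=7
After step 1: n=3, q=7
After step 2: n=3, q=-7
After step 3: n=3, q=-6
After step 4: n=-6, q=3
After step 5: n=6, q=3
After step 6: n=6, q=1
After step 7: n=-6, q=1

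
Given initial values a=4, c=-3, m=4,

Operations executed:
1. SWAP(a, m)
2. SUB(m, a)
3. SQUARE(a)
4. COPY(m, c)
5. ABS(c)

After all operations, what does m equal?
m = -3

Tracing execution:
Step 1: SWAP(a, m) → m = 4
Step 2: SUB(m, a) → m = 0
Step 3: SQUARE(a) → m = 0
Step 4: COPY(m, c) → m = -3
Step 5: ABS(c) → m = -3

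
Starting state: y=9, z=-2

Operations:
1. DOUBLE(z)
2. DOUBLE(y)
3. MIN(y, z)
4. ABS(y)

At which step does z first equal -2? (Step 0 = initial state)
Step 0

Tracing z:
Initial: z = -2 ← first occurrence
After step 1: z = -4
After step 2: z = -4
After step 3: z = -4
After step 4: z = -4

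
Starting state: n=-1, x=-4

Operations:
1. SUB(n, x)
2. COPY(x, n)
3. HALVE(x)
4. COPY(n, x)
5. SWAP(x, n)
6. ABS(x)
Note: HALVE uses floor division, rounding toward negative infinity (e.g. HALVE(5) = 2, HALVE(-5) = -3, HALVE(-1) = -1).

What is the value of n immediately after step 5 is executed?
n = 1

Tracing n through execution:
Initial: n = -1
After step 1 (SUB(n, x)): n = 3
After step 2 (COPY(x, n)): n = 3
After step 3 (HALVE(x)): n = 3
After step 4 (COPY(n, x)): n = 1
After step 5 (SWAP(x, n)): n = 1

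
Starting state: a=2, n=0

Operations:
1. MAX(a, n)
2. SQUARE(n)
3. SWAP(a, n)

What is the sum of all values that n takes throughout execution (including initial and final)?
2

Values of n at each step:
Initial: n = 0
After step 1: n = 0
After step 2: n = 0
After step 3: n = 2
Sum = 0 + 0 + 0 + 2 = 2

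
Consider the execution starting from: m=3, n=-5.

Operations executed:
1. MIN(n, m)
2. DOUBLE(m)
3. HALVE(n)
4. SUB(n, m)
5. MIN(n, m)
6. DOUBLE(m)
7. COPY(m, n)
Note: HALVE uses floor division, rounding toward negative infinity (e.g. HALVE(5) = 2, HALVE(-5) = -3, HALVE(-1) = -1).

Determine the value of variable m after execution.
m = -9

Tracing execution:
Step 1: MIN(n, m) → m = 3
Step 2: DOUBLE(m) → m = 6
Step 3: HALVE(n) → m = 6
Step 4: SUB(n, m) → m = 6
Step 5: MIN(n, m) → m = 6
Step 6: DOUBLE(m) → m = 12
Step 7: COPY(m, n) → m = -9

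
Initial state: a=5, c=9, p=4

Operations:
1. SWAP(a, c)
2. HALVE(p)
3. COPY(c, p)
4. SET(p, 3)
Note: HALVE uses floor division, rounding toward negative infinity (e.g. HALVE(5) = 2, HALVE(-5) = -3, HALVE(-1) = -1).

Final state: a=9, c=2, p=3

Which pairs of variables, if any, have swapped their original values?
None

Comparing initial and final values:
p: 4 → 3
a: 5 → 9
c: 9 → 2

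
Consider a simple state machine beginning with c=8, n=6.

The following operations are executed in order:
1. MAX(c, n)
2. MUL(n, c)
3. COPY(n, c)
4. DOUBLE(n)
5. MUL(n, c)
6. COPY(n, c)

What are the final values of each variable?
{c: 8, n: 8}

Step-by-step execution:
Initial: c=8, n=6
After step 1 (MAX(c, n)): c=8, n=6
After step 2 (MUL(n, c)): c=8, n=48
After step 3 (COPY(n, c)): c=8, n=8
After step 4 (DOUBLE(n)): c=8, n=16
After step 5 (MUL(n, c)): c=8, n=128
After step 6 (COPY(n, c)): c=8, n=8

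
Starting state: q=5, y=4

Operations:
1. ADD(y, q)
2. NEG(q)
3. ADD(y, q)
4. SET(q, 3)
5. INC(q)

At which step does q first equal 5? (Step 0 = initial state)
Step 0

Tracing q:
Initial: q = 5 ← first occurrence
After step 1: q = 5
After step 2: q = -5
After step 3: q = -5
After step 4: q = 3
After step 5: q = 4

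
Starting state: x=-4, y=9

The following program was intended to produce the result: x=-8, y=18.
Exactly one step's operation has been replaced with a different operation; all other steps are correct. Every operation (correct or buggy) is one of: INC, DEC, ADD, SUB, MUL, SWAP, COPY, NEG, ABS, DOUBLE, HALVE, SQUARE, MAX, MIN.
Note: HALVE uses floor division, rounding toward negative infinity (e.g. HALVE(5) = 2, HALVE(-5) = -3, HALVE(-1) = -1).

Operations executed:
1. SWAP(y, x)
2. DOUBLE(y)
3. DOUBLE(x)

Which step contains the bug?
Step 1

Trace with buggy code:
Initial: x=-4, y=9
After step 1: x=9, y=-4
After step 2: x=9, y=-8
After step 3: x=18, y=-8
Actual final x=18, y=-8 ≠ expected x=-8, y=18.
Step 1 is the only position where a single-operation replacement can produce the expected result.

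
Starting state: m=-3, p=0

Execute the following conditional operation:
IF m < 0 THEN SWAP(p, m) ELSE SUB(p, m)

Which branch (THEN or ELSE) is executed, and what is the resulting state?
Branch: THEN, Final state: m=0, p=-3

Evaluating condition: m < 0
m = -3
Condition is True, so THEN branch executes
After SWAP(p, m): m=0, p=-3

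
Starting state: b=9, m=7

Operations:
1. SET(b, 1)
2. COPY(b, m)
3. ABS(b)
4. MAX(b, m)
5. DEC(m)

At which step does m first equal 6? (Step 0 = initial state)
Step 5

Tracing m:
Initial: m = 7
After step 1: m = 7
After step 2: m = 7
After step 3: m = 7
After step 4: m = 7
After step 5: m = 6 ← first occurrence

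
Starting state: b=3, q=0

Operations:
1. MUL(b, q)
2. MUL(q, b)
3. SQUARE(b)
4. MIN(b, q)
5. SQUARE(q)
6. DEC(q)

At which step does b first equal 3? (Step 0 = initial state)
Step 0

Tracing b:
Initial: b = 3 ← first occurrence
After step 1: b = 0
After step 2: b = 0
After step 3: b = 0
After step 4: b = 0
After step 5: b = 0
After step 6: b = 0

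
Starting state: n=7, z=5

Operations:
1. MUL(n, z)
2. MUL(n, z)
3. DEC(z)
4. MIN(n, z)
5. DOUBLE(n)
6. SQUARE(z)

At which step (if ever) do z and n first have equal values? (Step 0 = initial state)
Step 4

z and n first become equal after step 4.

Comparing values at each step:
Initial: z=5, n=7
After step 1: z=5, n=35
After step 2: z=5, n=175
After step 3: z=4, n=175
After step 4: z=4, n=4 ← equal!
After step 5: z=4, n=8
After step 6: z=16, n=8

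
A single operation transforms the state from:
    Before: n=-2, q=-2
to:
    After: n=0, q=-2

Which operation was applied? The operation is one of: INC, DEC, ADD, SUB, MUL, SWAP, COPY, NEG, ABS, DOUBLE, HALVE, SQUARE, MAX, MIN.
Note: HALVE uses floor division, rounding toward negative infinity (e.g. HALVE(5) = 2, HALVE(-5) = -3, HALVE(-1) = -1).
SUB(n, q)

Analyzing the change:
Before: n=-2, q=-2
After: n=0, q=-2
Variable n changed from -2 to 0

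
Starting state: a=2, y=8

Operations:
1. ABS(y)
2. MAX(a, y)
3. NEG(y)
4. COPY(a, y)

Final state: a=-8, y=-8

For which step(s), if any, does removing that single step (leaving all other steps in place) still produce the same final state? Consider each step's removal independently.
Step(s) 1, 2

Testing removal of each single step:
Without step 1: final = a=-8, y=-8 (same)
Without step 2: final = a=-8, y=-8 (same)
Without step 3: final = a=8, y=8 (different)
Without step 4: final = a=8, y=-8 (different)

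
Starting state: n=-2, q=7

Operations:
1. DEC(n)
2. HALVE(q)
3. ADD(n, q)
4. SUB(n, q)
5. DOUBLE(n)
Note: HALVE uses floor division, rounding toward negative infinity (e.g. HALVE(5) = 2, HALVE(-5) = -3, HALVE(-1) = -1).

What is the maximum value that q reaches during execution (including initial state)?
7

Values of q at each step:
Initial: q = 7 ← maximum
After step 1: q = 7
After step 2: q = 3
After step 3: q = 3
After step 4: q = 3
After step 5: q = 3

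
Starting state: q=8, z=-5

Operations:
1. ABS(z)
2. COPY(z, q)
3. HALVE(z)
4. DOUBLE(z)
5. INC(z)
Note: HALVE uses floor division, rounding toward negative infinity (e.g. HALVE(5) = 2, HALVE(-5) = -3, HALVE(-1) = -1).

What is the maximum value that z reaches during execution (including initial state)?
9

Values of z at each step:
Initial: z = -5
After step 1: z = 5
After step 2: z = 8
After step 3: z = 4
After step 4: z = 8
After step 5: z = 9 ← maximum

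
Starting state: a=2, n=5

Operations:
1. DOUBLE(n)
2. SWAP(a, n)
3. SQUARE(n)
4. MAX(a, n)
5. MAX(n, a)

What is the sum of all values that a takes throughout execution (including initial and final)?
44

Values of a at each step:
Initial: a = 2
After step 1: a = 2
After step 2: a = 10
After step 3: a = 10
After step 4: a = 10
After step 5: a = 10
Sum = 2 + 2 + 10 + 10 + 10 + 10 = 44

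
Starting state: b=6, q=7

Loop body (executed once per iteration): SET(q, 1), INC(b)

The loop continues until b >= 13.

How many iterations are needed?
7

Tracing iterations:
Initial: b=6, q=7
After iteration 1: b=7, q=1
After iteration 2: b=8, q=1
After iteration 3: b=9, q=1
After iteration 4: b=10, q=1
After iteration 5: b=11, q=1
After iteration 6: b=12, q=1
After iteration 7: b=13, q=1
b >= 13 now holds, so the loop exits after 7 iterations.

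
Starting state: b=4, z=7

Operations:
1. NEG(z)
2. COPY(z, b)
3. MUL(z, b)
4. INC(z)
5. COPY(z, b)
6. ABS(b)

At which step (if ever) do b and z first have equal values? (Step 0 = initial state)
Step 2

b and z first become equal after step 2.

Comparing values at each step:
Initial: b=4, z=7
After step 1: b=4, z=-7
After step 2: b=4, z=4 ← equal!
After step 3: b=4, z=16
After step 4: b=4, z=17
After step 5: b=4, z=4 ← equal!
After step 6: b=4, z=4 ← equal!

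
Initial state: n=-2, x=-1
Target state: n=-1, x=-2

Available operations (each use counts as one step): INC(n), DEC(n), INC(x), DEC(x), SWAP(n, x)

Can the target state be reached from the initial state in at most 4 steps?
Yes

Path (1 step): SWAP(n, x)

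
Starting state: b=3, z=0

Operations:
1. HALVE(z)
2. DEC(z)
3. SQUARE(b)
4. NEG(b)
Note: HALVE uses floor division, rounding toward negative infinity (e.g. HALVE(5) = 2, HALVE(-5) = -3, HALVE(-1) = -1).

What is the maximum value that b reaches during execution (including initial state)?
9

Values of b at each step:
Initial: b = 3
After step 1: b = 3
After step 2: b = 3
After step 3: b = 9 ← maximum
After step 4: b = -9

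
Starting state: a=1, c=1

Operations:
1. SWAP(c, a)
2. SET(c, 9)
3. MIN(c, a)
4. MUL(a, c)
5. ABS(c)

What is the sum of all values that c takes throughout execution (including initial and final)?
14

Values of c at each step:
Initial: c = 1
After step 1: c = 1
After step 2: c = 9
After step 3: c = 1
After step 4: c = 1
After step 5: c = 1
Sum = 1 + 1 + 9 + 1 + 1 + 1 = 14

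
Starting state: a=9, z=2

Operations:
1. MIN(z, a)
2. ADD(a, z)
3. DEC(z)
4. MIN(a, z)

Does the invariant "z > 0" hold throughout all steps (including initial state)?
Yes

The invariant holds at every step.

State at each step:
Initial: a=9, z=2
After step 1: a=9, z=2
After step 2: a=11, z=2
After step 3: a=11, z=1
After step 4: a=1, z=1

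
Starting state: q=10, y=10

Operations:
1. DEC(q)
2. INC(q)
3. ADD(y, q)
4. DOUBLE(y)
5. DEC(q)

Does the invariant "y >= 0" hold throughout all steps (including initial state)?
Yes

The invariant holds at every step.

State at each step:
Initial: q=10, y=10
After step 1: q=9, y=10
After step 2: q=10, y=10
After step 3: q=10, y=20
After step 4: q=10, y=40
After step 5: q=9, y=40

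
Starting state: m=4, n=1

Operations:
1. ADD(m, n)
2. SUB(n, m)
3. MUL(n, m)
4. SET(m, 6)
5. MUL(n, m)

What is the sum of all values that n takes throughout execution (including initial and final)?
-162

Values of n at each step:
Initial: n = 1
After step 1: n = 1
After step 2: n = -4
After step 3: n = -20
After step 4: n = -20
After step 5: n = -120
Sum = 1 + 1 + -4 + -20 + -20 + -120 = -162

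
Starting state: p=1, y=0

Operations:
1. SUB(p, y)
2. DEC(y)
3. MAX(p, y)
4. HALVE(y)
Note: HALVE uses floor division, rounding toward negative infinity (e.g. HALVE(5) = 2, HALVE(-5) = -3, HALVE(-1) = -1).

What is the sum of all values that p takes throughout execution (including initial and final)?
5

Values of p at each step:
Initial: p = 1
After step 1: p = 1
After step 2: p = 1
After step 3: p = 1
After step 4: p = 1
Sum = 1 + 1 + 1 + 1 + 1 = 5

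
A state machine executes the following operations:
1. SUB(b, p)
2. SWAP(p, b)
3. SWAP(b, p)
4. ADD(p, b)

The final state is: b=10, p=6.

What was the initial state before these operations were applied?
b=6, p=-4

Working backwards:
Final state: b=10, p=6
Before step 4 (ADD(p, b)): b=10, p=-4
Before step 3 (SWAP(b, p)): b=-4, p=10
Before step 2 (SWAP(p, b)): b=10, p=-4
Before step 1 (SUB(b, p)): b=6, p=-4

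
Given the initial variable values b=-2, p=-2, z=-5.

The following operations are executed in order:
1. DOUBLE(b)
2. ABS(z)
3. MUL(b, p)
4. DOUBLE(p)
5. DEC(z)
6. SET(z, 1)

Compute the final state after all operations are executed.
{b: 8, p: -4, z: 1}

Step-by-step execution:
Initial: b=-2, p=-2, z=-5
After step 1 (DOUBLE(b)): b=-4, p=-2, z=-5
After step 2 (ABS(z)): b=-4, p=-2, z=5
After step 3 (MUL(b, p)): b=8, p=-2, z=5
After step 4 (DOUBLE(p)): b=8, p=-4, z=5
After step 5 (DEC(z)): b=8, p=-4, z=4
After step 6 (SET(z, 1)): b=8, p=-4, z=1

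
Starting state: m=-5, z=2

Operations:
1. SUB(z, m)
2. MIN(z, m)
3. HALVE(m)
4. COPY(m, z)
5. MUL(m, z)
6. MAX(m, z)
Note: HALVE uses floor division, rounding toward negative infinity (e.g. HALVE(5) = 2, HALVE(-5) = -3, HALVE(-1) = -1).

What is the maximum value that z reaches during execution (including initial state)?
7

Values of z at each step:
Initial: z = 2
After step 1: z = 7 ← maximum
After step 2: z = -5
After step 3: z = -5
After step 4: z = -5
After step 5: z = -5
After step 6: z = -5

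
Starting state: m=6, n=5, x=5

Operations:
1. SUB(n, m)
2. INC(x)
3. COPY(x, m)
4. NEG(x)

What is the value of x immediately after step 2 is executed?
x = 6

Tracing x through execution:
Initial: x = 5
After step 1 (SUB(n, m)): x = 5
After step 2 (INC(x)): x = 6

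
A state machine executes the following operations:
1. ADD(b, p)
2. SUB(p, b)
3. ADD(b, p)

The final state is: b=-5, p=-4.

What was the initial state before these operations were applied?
b=4, p=-5

Working backwards:
Final state: b=-5, p=-4
Before step 3 (ADD(b, p)): b=-1, p=-4
Before step 2 (SUB(p, b)): b=-1, p=-5
Before step 1 (ADD(b, p)): b=4, p=-5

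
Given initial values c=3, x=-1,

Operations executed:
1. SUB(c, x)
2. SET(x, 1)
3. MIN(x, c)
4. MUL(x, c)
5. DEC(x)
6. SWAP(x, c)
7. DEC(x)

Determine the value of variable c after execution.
c = 3

Tracing execution:
Step 1: SUB(c, x) → c = 4
Step 2: SET(x, 1) → c = 4
Step 3: MIN(x, c) → c = 4
Step 4: MUL(x, c) → c = 4
Step 5: DEC(x) → c = 4
Step 6: SWAP(x, c) → c = 3
Step 7: DEC(x) → c = 3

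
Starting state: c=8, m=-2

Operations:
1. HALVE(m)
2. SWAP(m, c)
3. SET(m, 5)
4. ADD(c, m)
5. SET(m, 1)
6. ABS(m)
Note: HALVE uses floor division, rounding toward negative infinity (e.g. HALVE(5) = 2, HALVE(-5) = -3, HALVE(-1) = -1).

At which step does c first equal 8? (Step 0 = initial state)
Step 0

Tracing c:
Initial: c = 8 ← first occurrence
After step 1: c = 8
After step 2: c = -1
After step 3: c = -1
After step 4: c = 4
After step 5: c = 4
After step 6: c = 4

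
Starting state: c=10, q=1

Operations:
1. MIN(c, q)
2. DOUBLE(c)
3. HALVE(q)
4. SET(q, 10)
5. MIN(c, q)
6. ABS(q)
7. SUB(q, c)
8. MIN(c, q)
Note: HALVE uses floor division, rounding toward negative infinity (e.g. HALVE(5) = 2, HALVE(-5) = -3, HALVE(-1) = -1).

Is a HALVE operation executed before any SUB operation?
Yes

First HALVE: step 3
First SUB: step 7
Since 3 < 7, HALVE comes first.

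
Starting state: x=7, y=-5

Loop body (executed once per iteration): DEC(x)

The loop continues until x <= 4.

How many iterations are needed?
3

Tracing iterations:
Initial: x=7, y=-5
After iteration 1: x=6, y=-5
After iteration 2: x=5, y=-5
After iteration 3: x=4, y=-5
x <= 4 now holds, so the loop exits after 3 iterations.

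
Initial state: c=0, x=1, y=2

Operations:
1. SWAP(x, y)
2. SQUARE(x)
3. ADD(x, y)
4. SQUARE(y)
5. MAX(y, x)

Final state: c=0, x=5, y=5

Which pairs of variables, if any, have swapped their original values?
None

Comparing initial and final values:
y: 2 → 5
x: 1 → 5
c: 0 → 0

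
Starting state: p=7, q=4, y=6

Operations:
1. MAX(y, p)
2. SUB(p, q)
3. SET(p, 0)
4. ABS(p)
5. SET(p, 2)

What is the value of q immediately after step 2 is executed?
q = 4

Tracing q through execution:
Initial: q = 4
After step 1 (MAX(y, p)): q = 4
After step 2 (SUB(p, q)): q = 4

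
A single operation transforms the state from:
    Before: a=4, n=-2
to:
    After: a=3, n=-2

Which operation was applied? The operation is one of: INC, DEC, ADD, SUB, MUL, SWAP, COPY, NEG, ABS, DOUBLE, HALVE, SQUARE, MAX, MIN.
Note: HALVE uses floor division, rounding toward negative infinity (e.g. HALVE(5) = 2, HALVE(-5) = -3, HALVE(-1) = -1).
DEC(a)

Analyzing the change:
Before: a=4, n=-2
After: a=3, n=-2
Variable a changed from 4 to 3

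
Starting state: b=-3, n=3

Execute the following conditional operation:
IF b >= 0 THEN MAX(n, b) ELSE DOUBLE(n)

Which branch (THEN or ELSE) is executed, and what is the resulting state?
Branch: ELSE, Final state: b=-3, n=6

Evaluating condition: b >= 0
b = -3
Condition is False, so ELSE branch executes
After DOUBLE(n): b=-3, n=6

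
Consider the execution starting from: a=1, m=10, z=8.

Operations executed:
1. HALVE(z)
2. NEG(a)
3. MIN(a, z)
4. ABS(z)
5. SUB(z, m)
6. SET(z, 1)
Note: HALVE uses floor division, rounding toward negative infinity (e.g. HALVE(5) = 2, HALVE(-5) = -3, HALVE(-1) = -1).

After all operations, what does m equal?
m = 10

Tracing execution:
Step 1: HALVE(z) → m = 10
Step 2: NEG(a) → m = 10
Step 3: MIN(a, z) → m = 10
Step 4: ABS(z) → m = 10
Step 5: SUB(z, m) → m = 10
Step 6: SET(z, 1) → m = 10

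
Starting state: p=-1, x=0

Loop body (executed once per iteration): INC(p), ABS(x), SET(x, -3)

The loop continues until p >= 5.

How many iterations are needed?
6

Tracing iterations:
Initial: p=-1, x=0
After iteration 1: p=0, x=-3
After iteration 2: p=1, x=-3
After iteration 3: p=2, x=-3
After iteration 4: p=3, x=-3
After iteration 5: p=4, x=-3
After iteration 6: p=5, x=-3
p >= 5 now holds, so the loop exits after 6 iterations.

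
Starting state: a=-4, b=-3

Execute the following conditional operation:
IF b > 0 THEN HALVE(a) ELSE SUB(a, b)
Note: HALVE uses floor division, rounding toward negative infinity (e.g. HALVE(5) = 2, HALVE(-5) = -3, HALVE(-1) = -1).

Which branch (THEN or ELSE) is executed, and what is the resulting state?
Branch: ELSE, Final state: a=-1, b=-3

Evaluating condition: b > 0
b = -3
Condition is False, so ELSE branch executes
After SUB(a, b): a=-1, b=-3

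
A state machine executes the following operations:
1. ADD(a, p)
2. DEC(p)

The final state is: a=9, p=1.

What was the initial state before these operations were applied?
a=7, p=2

Working backwards:
Final state: a=9, p=1
Before step 2 (DEC(p)): a=9, p=2
Before step 1 (ADD(a, p)): a=7, p=2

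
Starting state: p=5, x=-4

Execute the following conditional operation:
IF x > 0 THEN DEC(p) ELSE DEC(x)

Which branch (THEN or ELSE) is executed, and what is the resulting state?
Branch: ELSE, Final state: p=5, x=-5

Evaluating condition: x > 0
x = -4
Condition is False, so ELSE branch executes
After DEC(x): p=5, x=-5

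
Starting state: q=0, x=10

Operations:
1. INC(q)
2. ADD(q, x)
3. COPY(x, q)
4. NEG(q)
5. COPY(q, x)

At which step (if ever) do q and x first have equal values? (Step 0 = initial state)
Step 3

q and x first become equal after step 3.

Comparing values at each step:
Initial: q=0, x=10
After step 1: q=1, x=10
After step 2: q=11, x=10
After step 3: q=11, x=11 ← equal!
After step 4: q=-11, x=11
After step 5: q=11, x=11 ← equal!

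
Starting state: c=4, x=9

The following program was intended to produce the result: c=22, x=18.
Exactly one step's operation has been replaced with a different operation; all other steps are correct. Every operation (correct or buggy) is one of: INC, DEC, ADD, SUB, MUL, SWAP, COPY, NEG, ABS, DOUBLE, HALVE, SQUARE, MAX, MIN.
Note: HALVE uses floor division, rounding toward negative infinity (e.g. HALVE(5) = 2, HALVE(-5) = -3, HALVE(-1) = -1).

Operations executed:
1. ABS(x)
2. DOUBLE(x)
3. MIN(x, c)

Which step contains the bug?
Step 3

Trace with buggy code:
Initial: c=4, x=9
After step 1: c=4, x=9
After step 2: c=4, x=18
After step 3: c=4, x=4
Actual final c=4, x=4 ≠ expected c=22, x=18.
Step 3 is the only position where a single-operation replacement can produce the expected result.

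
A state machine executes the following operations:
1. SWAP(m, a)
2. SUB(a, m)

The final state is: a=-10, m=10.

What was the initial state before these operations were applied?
a=10, m=0

Working backwards:
Final state: a=-10, m=10
Before step 2 (SUB(a, m)): a=0, m=10
Before step 1 (SWAP(m, a)): a=10, m=0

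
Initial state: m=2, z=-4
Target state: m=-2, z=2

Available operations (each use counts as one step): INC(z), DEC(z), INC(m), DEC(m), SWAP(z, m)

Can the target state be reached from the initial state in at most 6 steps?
Yes

Path (3 steps): INC(z) → INC(z) → SWAP(z, m)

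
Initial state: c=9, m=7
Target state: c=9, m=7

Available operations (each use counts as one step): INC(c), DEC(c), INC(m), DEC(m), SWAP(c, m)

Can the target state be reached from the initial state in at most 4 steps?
Yes

Path (0 steps): 0 steps (already at target)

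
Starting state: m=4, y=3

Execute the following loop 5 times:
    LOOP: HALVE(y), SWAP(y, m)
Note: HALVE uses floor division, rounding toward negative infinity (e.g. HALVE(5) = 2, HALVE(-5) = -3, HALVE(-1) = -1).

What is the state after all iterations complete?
m=0, y=1

Iteration trace:
Start: m=4, y=3
After iteration 1: m=1, y=4
After iteration 2: m=2, y=1
After iteration 3: m=0, y=2
After iteration 4: m=1, y=0
After iteration 5: m=0, y=1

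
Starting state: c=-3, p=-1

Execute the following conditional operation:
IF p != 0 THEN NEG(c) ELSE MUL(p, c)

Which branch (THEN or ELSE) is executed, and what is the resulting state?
Branch: THEN, Final state: c=3, p=-1

Evaluating condition: p != 0
p = -1
Condition is True, so THEN branch executes
After NEG(c): c=3, p=-1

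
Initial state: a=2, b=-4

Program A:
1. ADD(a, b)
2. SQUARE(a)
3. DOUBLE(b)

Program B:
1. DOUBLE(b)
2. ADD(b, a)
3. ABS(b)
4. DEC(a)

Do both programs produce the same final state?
No

Program A final state: a=4, b=-8
Program B final state: a=1, b=6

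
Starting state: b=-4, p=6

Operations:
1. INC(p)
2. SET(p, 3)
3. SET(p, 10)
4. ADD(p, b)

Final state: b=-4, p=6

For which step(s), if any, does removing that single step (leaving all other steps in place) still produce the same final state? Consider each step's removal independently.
Step(s) 1, 2

Testing removal of each single step:
Without step 1: final = b=-4, p=6 (same)
Without step 2: final = b=-4, p=6 (same)
Without step 3: final = b=-4, p=-1 (different)
Without step 4: final = b=-4, p=10 (different)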